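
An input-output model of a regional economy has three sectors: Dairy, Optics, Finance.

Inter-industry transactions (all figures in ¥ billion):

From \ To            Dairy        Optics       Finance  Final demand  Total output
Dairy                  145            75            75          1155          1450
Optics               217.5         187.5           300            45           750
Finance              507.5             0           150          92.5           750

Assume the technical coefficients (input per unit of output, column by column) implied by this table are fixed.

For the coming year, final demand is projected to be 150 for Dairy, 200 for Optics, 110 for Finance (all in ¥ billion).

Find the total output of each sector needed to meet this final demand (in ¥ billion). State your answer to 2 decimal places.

Technical coefficients a_ij = z_ij / X_j:
  a_DD = 145/1450 = 0.10, a_OD = 217.5/1450 = 0.15, a_FD = 507.5/1450 = 0.35
  a_DO = 75/750 = 0.10, a_OO = 187.5/750 = 0.25, a_FO = 0/750 = 0.00
  a_DF = 75/750 = 0.10, a_OF = 300/750 = 0.40, a_FF = 150/750 = 0.20
I − A =
  [   0.90    -0.10    -0.10]
  [  -0.15     0.75    -0.40]
  [  -0.35     0.00     0.80]
Cofactors of I−A, C_ij = (−1)^(i+j)·(minor ij) (rows/columns in the sector order above):
  C_11 = (0.75)(0.80) − (-0.40)(0.00) = 0.6000
  C_12 = −[(-0.15)(0.80) − (-0.40)(-0.35)] = 0.2600
  C_13 = (-0.15)(0.00) − (0.75)(-0.35) = 0.2625
  C_21 = −[(-0.10)(0.80) − (-0.10)(0.00)] = 0.0800
  C_22 = (0.90)(0.80) − (-0.10)(-0.35) = 0.6850
  C_23 = −[(0.90)(0.00) − (-0.10)(-0.35)] = 0.0350
  C_31 = (-0.10)(-0.40) − (-0.10)(0.75) = 0.1150
  C_32 = −[(0.90)(-0.40) − (-0.10)(-0.15)] = 0.3750
  C_33 = (0.90)(0.75) − (-0.10)(-0.15) = 0.6600
det(I−A) = Σ_j (I−A)_1j·C_1j = (0.90)(0.6000) + (-0.10)(0.2600) + (-0.10)(0.2625) = 0.48775
adj(I−A) = Cᵀ =
  [ 0.6000   0.0800   0.1150]
  [ 0.2600   0.6850   0.3750]
  [ 0.2625   0.0350   0.6600]
(I − A)⁻¹ = adj(I−A) / det(I−A) ≈
  [   1.2301     0.1640     0.2358]
  [   0.5331     1.4044     0.7688]
  [   0.5382     0.0718     1.3532]
x = (I − A)⁻¹ d = adj(I−A)·d / det(I−A), with det(I−A) = 0.48775:
  x_D = (0.6000·150 + 0.0800·200 + 0.1150·110) / 0.48775 = 118.65 / 0.48775 ≈ 243.26
  x_O = (0.2600·150 + 0.6850·200 + 0.3750·110) / 0.48775 = 217.25 / 0.48775 ≈ 445.41
  x_F = (0.2625·150 + 0.0350·200 + 0.6600·110) / 0.48775 = 118.975 / 0.48775 ≈ 243.93

x_D = 243.26, x_O = 445.41, x_F = 243.93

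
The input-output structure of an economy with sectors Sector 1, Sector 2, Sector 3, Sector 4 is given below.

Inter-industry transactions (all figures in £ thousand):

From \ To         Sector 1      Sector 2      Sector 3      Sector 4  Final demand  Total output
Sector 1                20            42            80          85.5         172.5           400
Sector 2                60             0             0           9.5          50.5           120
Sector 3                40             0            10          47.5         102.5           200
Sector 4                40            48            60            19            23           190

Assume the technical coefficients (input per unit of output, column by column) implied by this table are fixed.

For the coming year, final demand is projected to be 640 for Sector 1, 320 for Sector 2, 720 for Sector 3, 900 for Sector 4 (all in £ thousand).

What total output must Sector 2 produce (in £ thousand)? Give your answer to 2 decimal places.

Technical coefficients a_ij = z_ij / X_j:
  a_11 = 20/400 = 0.05, a_21 = 60/400 = 0.15, a_31 = 40/400 = 0.10, a_41 = 40/400 = 0.10
  a_12 = 42/120 = 0.35, a_22 = 0/120 = 0.00, a_32 = 0/120 = 0.00, a_42 = 48/120 = 0.40
  a_13 = 80/200 = 0.40, a_23 = 0/200 = 0.00, a_33 = 10/200 = 0.05, a_43 = 60/200 = 0.30
  a_14 = 85.5/190 = 0.45, a_24 = 9.5/190 = 0.05, a_34 = 47.5/190 = 0.25, a_44 = 19/190 = 0.10
I − A =
  [   0.95    -0.35    -0.40    -0.45]
  [  -0.15     1.00     0.00    -0.05]
  [  -0.10     0.00     0.95    -0.25]
  [  -0.10    -0.40    -0.30     0.90]
Compute the cofactors C_ij = (−1)^(i+j)·(3×3 minor ij) of I−A; the adjugate is their transpose:
adj(I−A) = Cᵀ =
  [ 0.761000   0.484000   0.492250   0.544125]
  [ 0.123250   0.638750   0.090500   0.122250]
  [ 0.128000   0.153250   0.715000   0.271125]
  [ 0.182000   0.388750   0.333250   0.812625]
det(I−A) = Σ_j (I−A)_1j·C_1j = (0.95)(0.761000) + (-0.35)(0.123250) + (-0.40)(0.128000) + (-0.45)(0.182000) = 0.5467125
(I − A)⁻¹ = adj(I−A) / det(I−A) ≈
  [   1.3920     0.8853     0.9004     0.9953]
  [   0.2254     1.1683     0.1655     0.2236]
  [   0.2341     0.2803     1.3078     0.4959]
  [   0.3329     0.7111     0.6096     1.4864]
x = (I − A)⁻¹ d = adj(I−A)·d / det(I−A), with det(I−A) = 0.5467125:
  x_1 = (0.761000·640 + 0.484000·320 + 0.492250·720 + 0.544125·900) / 0.5467125 = 1486.0525 / 0.5467125 ≈ 2718.16
  x_2 = (0.123250·640 + 0.638750·320 + 0.090500·720 + 0.122250·900) / 0.5467125 = 458.465 / 0.5467125 ≈ 838.59
  x_3 = (0.128000·640 + 0.153250·320 + 0.715000·720 + 0.271125·900) / 0.5467125 = 889.7725 / 0.5467125 ≈ 1627.50
  x_4 = (0.182000·640 + 0.388750·320 + 0.333250·720 + 0.812625·900) / 0.5467125 = 1212.1825 / 0.5467125 ≈ 2217.22

x_2 = 838.59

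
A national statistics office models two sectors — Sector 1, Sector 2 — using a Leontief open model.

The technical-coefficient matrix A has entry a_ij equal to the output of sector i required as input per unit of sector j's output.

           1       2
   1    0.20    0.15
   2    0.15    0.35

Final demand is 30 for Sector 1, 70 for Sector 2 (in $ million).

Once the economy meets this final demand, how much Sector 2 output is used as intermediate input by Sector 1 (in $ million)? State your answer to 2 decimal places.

z_21 = 9.05

I − A =
  [   0.80    -0.15]
  [  -0.15     0.65]
det(I−A) = (0.80)(0.65) − (-0.15)(-0.15) = 0.4975
adj(I−A) = [[0.65, 0.15], [0.15, 0.80]]
(I − A)⁻¹ = adj(I−A) / det(I−A) ≈
  [   1.3065     0.3015]
  [   0.3015     1.6080]
First solve x = (I − A)⁻¹ d = adj(I−A)·d / det(I−A); in particular x_1 = (0.65·30 + 0.15·70) / 0.4975 = 30.00 / 0.4975 ≈ 60.3015.
Intermediate flow from 2 to 1: z_21 = a_21 · x_1 = 0.15 × 30.00 / 0.4975 = 4.50 / 0.4975 ≈ 9.05.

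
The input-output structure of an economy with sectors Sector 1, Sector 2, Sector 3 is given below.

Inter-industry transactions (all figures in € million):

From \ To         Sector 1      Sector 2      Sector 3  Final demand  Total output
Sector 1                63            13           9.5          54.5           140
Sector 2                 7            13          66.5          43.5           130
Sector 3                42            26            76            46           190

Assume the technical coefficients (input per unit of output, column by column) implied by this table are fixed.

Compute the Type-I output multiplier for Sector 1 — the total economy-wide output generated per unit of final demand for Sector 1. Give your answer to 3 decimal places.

m_1 = 3.831

Technical coefficients a_ij = z_ij / X_j:
  a_11 = 63/140 = 0.45, a_21 = 7/140 = 0.05, a_31 = 42/140 = 0.30
  a_12 = 13/130 = 0.10, a_22 = 13/130 = 0.10, a_32 = 26/130 = 0.20
  a_13 = 9.5/190 = 0.05, a_23 = 66.5/190 = 0.35, a_33 = 76/190 = 0.40
I − A =
  [   0.55    -0.10    -0.05]
  [  -0.05     0.90    -0.35]
  [  -0.30    -0.20     0.60]
Cofactors of I−A, C_ij = (−1)^(i+j)·(minor ij) (rows/columns in the sector order above):
  C_11 = (0.90)(0.60) − (-0.35)(-0.20) = 0.4700
  C_12 = −[(-0.05)(0.60) − (-0.35)(-0.30)] = 0.1350
  C_13 = (-0.05)(-0.20) − (0.90)(-0.30) = 0.2800
  C_21 = −[(-0.10)(0.60) − (-0.05)(-0.20)] = 0.0700
  C_22 = (0.55)(0.60) − (-0.05)(-0.30) = 0.3150
  C_23 = −[(0.55)(-0.20) − (-0.10)(-0.30)] = 0.1400
  C_31 = (-0.10)(-0.35) − (-0.05)(0.90) = 0.0800
  C_32 = −[(0.55)(-0.35) − (-0.05)(-0.05)] = 0.1950
  C_33 = (0.55)(0.90) − (-0.10)(-0.05) = 0.4900
det(I−A) = Σ_j (I−A)_1j·C_1j = (0.55)(0.4700) + (-0.10)(0.1350) + (-0.05)(0.2800) = 0.2310
adj(I−A) = Cᵀ =
  [ 0.4700   0.0700   0.0800]
  [ 0.1350   0.3150   0.1950]
  [ 0.2800   0.1400   0.4900]
(I − A)⁻¹ = adj(I−A) / det(I−A) ≈
  [   2.0346     0.3030     0.3463]
  [   0.5844     1.3636     0.8442]
  [   1.2121     0.6061     2.1212]
The output multiplier for sector j is the column-j sum of the Leontief inverse (I − A)⁻¹ = adj(I−A) / det(I−A).
Column 1 of adj(I−A): (0.4700, 0.1350, 0.2800); det(I−A) = 0.2310.
m_1 = (0.4700 + 0.1350 + 0.2800) / 0.2310 = 0.885 / 0.2310 ≈ 3.831.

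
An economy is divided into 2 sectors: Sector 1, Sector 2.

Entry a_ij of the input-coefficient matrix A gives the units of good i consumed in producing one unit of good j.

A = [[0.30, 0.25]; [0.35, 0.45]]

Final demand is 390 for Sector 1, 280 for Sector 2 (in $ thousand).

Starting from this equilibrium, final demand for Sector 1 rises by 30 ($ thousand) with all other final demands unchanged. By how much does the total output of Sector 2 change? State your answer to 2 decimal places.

Δx_2 = 35.29

I − A =
  [   0.70    -0.25]
  [  -0.35     0.55]
det(I−A) = (0.70)(0.55) − (-0.25)(-0.35) = 0.2975
adj(I−A) = [[0.55, 0.25], [0.35, 0.70]]
(I − A)⁻¹ = adj(I−A) / det(I−A) ≈
  [   1.8487     0.8403]
  [   1.1765     2.3529]
Δx = (I − A)⁻¹ Δd with Δd having +30 in the Sector 1 component and 0 elsewhere.
So Δx_2 = L_21 · (+30), where L_21 = adj(I−A)_21 / det(I−A) = 0.35 / 0.2975.
Δx_2 = 0.35 × (+30) / 0.2975 = 10.50 / 0.2975 ≈ 35.29.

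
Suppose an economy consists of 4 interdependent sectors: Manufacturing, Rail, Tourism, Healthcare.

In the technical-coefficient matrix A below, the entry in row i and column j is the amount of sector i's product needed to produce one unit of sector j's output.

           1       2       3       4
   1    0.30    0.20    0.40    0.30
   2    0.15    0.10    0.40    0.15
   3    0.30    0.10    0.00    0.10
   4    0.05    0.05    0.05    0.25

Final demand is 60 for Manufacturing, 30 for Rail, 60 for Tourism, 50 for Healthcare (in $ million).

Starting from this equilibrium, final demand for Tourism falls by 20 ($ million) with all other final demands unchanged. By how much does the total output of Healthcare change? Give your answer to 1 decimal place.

I − A =
  [   0.70    -0.20    -0.40    -0.30]
  [  -0.15     0.90    -0.40    -0.15]
  [  -0.30    -0.10     1.00    -0.10]
  [  -0.05    -0.05    -0.05     0.75]
Compute the cofactors C_ij = (−1)^(i+j)·(3×3 minor ij) of I−A; the adjugate is their transpose:
adj(I−A) = Cᵀ =
  [ 0.63025   0.19750   0.34800   0.33800]
  [ 0.21350   0.41000   0.25950   0.20200]
  [ 0.21750   0.10500   0.42750   0.16500]
  [ 0.07075   0.04750   0.06900   0.43400]
det(I−A) = Σ_j (I−A)_1j·C_1j = (0.70)(0.63025) + (-0.20)(0.21350) + (-0.40)(0.21750) + (-0.30)(0.07075) = 0.29025
(I − A)⁻¹ = adj(I−A) / det(I−A) ≈
  [   2.1714     0.6804     1.1990     1.1645]
  [   0.7356     1.4126     0.8941     0.6960]
  [   0.7494     0.3618     1.4729     0.5685]
  [   0.2438     0.1637     0.2377     1.4953]
Δx = (I − A)⁻¹ Δd with Δd having -20 in the Tourism component and 0 elsewhere.
So Δx_4 = L_43 · (-20), where L_43 = adj(I−A)_43 / det(I−A) = 0.06900 / 0.29025.
Δx_4 = 0.06900 × (-20) / 0.29025 = -1.38 / 0.29025 ≈ -4.8.

Δx_4 = -4.8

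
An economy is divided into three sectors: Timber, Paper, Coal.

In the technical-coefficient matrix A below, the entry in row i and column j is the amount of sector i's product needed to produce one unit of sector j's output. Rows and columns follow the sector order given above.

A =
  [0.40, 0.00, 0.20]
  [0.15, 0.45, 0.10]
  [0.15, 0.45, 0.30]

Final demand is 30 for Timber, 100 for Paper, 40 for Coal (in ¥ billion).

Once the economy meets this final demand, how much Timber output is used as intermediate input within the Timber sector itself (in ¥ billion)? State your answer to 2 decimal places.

I − A =
  [   0.60     0.00    -0.20]
  [  -0.15     0.55    -0.10]
  [  -0.15    -0.45     0.70]
Cofactors of I−A, C_ij = (−1)^(i+j)·(minor ij) (rows/columns in the sector order above):
  C_11 = (0.55)(0.70) − (-0.10)(-0.45) = 0.3400
  C_12 = −[(-0.15)(0.70) − (-0.10)(-0.15)] = 0.1200
  C_13 = (-0.15)(-0.45) − (0.55)(-0.15) = 0.1500
  C_21 = −[(0.00)(0.70) − (-0.20)(-0.45)] = 0.0900
  C_22 = (0.60)(0.70) − (-0.20)(-0.15) = 0.3900
  C_23 = −[(0.60)(-0.45) − (0.00)(-0.15)] = 0.2700
  C_31 = (0.00)(-0.10) − (-0.20)(0.55) = 0.1100
  C_32 = −[(0.60)(-0.10) − (-0.20)(-0.15)] = 0.0900
  C_33 = (0.60)(0.55) − (0.00)(-0.15) = 0.3300
det(I−A) = Σ_j (I−A)_1j·C_1j = (0.60)(0.3400) + (0.00)(0.1200) + (-0.20)(0.1500) = 0.1740
adj(I−A) = Cᵀ =
  [ 0.3400   0.0900   0.1100]
  [ 0.1200   0.3900   0.0900]
  [ 0.1500   0.2700   0.3300]
(I − A)⁻¹ = adj(I−A) / det(I−A) ≈
  [   1.9540     0.5172     0.6322]
  [   0.6897     2.2414     0.5172]
  [   0.8621     1.5517     1.8966]
First solve x = (I − A)⁻¹ d = adj(I−A)·d / det(I−A); in particular x_1 = (0.3400·30 + 0.0900·100 + 0.1100·40) / 0.1740 = 23.60 / 0.1740 ≈ 135.6322.
Intermediate flow from 1 to 1: z_11 = a_11 · x_1 = 0.40 × 23.60 / 0.1740 = 9.44 / 0.1740 ≈ 54.25.

z_11 = 54.25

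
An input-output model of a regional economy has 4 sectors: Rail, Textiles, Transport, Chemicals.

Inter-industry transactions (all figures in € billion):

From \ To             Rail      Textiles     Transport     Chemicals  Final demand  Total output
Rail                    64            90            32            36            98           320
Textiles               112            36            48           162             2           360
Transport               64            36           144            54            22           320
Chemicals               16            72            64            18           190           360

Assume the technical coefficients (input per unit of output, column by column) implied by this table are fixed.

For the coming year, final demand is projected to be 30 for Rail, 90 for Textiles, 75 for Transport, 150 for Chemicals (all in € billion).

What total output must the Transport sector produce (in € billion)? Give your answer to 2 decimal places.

Technical coefficients a_ij = z_ij / X_j:
  a_11 = 64/320 = 0.20, a_21 = 112/320 = 0.35, a_31 = 64/320 = 0.20, a_41 = 16/320 = 0.05
  a_12 = 90/360 = 0.25, a_22 = 36/360 = 0.10, a_32 = 36/360 = 0.10, a_42 = 72/360 = 0.20
  a_13 = 32/320 = 0.10, a_23 = 48/320 = 0.15, a_33 = 144/320 = 0.45, a_43 = 64/320 = 0.20
  a_14 = 36/360 = 0.10, a_24 = 162/360 = 0.45, a_34 = 54/360 = 0.15, a_44 = 18/360 = 0.05
I − A =
  [   0.80    -0.25    -0.10    -0.10]
  [  -0.35     0.90    -0.15    -0.45]
  [  -0.20    -0.10     0.55    -0.15]
  [  -0.05    -0.20    -0.20     0.95]
Compute the cofactors C_ij = (−1)^(i+j)·(3×3 minor ij) of I−A; the adjugate is their transpose:
adj(I−A) = Cᵀ =
  [ 0.366000   0.148625   0.155625   0.133500]
  [ 0.232375   0.367500   0.227750   0.234500]
  [ 0.205750   0.152875   0.511750   0.174875]
  [ 0.111500   0.117375   0.163875   0.306875]
det(I−A) = Σ_j (I−A)_1j·C_1j = (0.80)(0.366000) + (-0.25)(0.232375) + (-0.10)(0.205750) + (-0.10)(0.111500) = 0.20298125
(I − A)⁻¹ = adj(I−A) / det(I−A) ≈
  [   1.8031     0.7322     0.7667     0.6577]
  [   1.1448     1.8105     1.1220     1.1553]
  [   1.0136     0.7531     2.5212     0.8615]
  [   0.5493     0.5783     0.8073     1.5118]
x = (I − A)⁻¹ d = adj(I−A)·d / det(I−A), with det(I−A) = 0.20298125:
  x_1 = (0.366000·30 + 0.148625·90 + 0.155625·75 + 0.133500·150) / 0.20298125 = 56.053125 / 0.20298125 ≈ 276.15
  x_2 = (0.232375·30 + 0.367500·90 + 0.227750·75 + 0.234500·150) / 0.20298125 = 92.3025 / 0.20298125 ≈ 454.73
  x_3 = (0.205750·30 + 0.152875·90 + 0.511750·75 + 0.174875·150) / 0.20298125 = 84.54375 / 0.20298125 ≈ 416.51
  x_4 = (0.111500·30 + 0.117375·90 + 0.163875·75 + 0.306875·150) / 0.20298125 = 72.230625 / 0.20298125 ≈ 355.85

x_3 = 416.51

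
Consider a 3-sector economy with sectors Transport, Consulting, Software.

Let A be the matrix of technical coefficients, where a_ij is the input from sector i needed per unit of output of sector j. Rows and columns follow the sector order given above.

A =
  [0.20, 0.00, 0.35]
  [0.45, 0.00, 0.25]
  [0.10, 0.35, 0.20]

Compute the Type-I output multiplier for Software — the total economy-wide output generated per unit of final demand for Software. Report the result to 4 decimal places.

m_S = 3.1414

I − A =
  [   0.80     0.00    -0.35]
  [  -0.45     1.00    -0.25]
  [  -0.10    -0.35     0.80]
Cofactors of I−A, C_ij = (−1)^(i+j)·(minor ij) (rows/columns in the sector order above):
  C_11 = (1.00)(0.80) − (-0.25)(-0.35) = 0.7125
  C_12 = −[(-0.45)(0.80) − (-0.25)(-0.10)] = 0.3850
  C_13 = (-0.45)(-0.35) − (1.00)(-0.10) = 0.2575
  C_21 = −[(0.00)(0.80) − (-0.35)(-0.35)] = 0.1225
  C_22 = (0.80)(0.80) − (-0.35)(-0.10) = 0.6050
  C_23 = −[(0.80)(-0.35) − (0.00)(-0.10)] = 0.2800
  C_31 = (0.00)(-0.25) − (-0.35)(1.00) = 0.3500
  C_32 = −[(0.80)(-0.25) − (-0.35)(-0.45)] = 0.3575
  C_33 = (0.80)(1.00) − (0.00)(-0.45) = 0.8000
det(I−A) = Σ_j (I−A)_1j·C_1j = (0.80)(0.7125) + (0.00)(0.3850) + (-0.35)(0.2575) = 0.479875
adj(I−A) = Cᵀ =
  [ 0.7125   0.1225   0.3500]
  [ 0.3850   0.6050   0.3575]
  [ 0.2575   0.2800   0.8000]
(I − A)⁻¹ = adj(I−A) / det(I−A) ≈
  [   1.48476     0.25527     0.72936]
  [   0.80229     1.26074     0.74499]
  [   0.53660     0.58349     1.66710]
The output multiplier for sector j is the column-j sum of the Leontief inverse (I − A)⁻¹ = adj(I−A) / det(I−A).
Column S of adj(I−A): (0.3500, 0.3575, 0.8000); det(I−A) = 0.479875.
m_S = (0.3500 + 0.3575 + 0.8000) / 0.479875 = 1.5075 / 0.479875 ≈ 3.1414.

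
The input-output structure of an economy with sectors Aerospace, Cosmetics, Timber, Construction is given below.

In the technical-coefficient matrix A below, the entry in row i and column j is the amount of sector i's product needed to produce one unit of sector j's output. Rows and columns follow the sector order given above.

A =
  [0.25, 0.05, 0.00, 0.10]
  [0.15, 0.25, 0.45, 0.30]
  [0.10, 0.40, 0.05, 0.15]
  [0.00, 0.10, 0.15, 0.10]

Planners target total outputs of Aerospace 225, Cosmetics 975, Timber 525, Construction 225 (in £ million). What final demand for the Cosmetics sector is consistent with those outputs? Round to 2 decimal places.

I − A =
  [   0.75    -0.05     0.00    -0.10]
  [  -0.15     0.75    -0.45    -0.30]
  [  -0.10    -0.40     0.95    -0.15]
  [   0.00    -0.10    -0.15     0.90]
d = (I − A) x:
  d_1 = (+0.75)·225 + (-0.05)·975 + (+0.00)·525 + (-0.10)·225 = 97.50
  d_2 = (-0.15)·225 + (+0.75)·975 + (-0.45)·525 + (-0.30)·225 = 393.75
  d_3 = (-0.10)·225 + (-0.40)·975 + (+0.95)·525 + (-0.15)·225 = 52.50
  d_4 = (+0.00)·225 + (-0.10)·975 + (-0.15)·525 + (+0.90)·225 = 26.25

d_2 = 393.75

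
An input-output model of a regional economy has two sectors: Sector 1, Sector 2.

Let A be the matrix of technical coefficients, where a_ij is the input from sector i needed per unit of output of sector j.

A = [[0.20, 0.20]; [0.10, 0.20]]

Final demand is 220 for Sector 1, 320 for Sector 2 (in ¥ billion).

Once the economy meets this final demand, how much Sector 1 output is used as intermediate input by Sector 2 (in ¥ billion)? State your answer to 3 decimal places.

I − A =
  [   0.80    -0.20]
  [  -0.10     0.80]
det(I−A) = (0.80)(0.80) − (-0.20)(-0.10) = 0.6200
adj(I−A) = [[0.80, 0.20], [0.10, 0.80]]
(I − A)⁻¹ = adj(I−A) / det(I−A) ≈
  [   1.2903     0.3226]
  [   0.1613     1.2903]
First solve x = (I − A)⁻¹ d = adj(I−A)·d / det(I−A); in particular x_2 = (0.10·220 + 0.80·320) / 0.6200 = 278.00 / 0.6200 ≈ 448.38710.
Intermediate flow from 1 to 2: z_12 = a_12 · x_2 = 0.20 × 278.00 / 0.6200 = 55.60 / 0.6200 ≈ 89.677.

z_12 = 89.677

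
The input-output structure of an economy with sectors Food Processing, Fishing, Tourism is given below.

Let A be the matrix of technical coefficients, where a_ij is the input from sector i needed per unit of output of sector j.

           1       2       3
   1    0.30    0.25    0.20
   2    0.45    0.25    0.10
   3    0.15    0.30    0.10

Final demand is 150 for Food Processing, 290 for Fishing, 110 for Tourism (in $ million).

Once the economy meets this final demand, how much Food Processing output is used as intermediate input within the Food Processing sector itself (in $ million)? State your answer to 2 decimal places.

I − A =
  [   0.70    -0.25    -0.20]
  [  -0.45     0.75    -0.10]
  [  -0.15    -0.30     0.90]
Cofactors of I−A, C_ij = (−1)^(i+j)·(minor ij) (rows/columns in the sector order above):
  C_11 = (0.75)(0.90) − (-0.10)(-0.30) = 0.6450
  C_12 = −[(-0.45)(0.90) − (-0.10)(-0.15)] = 0.4200
  C_13 = (-0.45)(-0.30) − (0.75)(-0.15) = 0.2475
  C_21 = −[(-0.25)(0.90) − (-0.20)(-0.30)] = 0.2850
  C_22 = (0.70)(0.90) − (-0.20)(-0.15) = 0.6000
  C_23 = −[(0.70)(-0.30) − (-0.25)(-0.15)] = 0.2475
  C_31 = (-0.25)(-0.10) − (-0.20)(0.75) = 0.1750
  C_32 = −[(0.70)(-0.10) − (-0.20)(-0.45)] = 0.1600
  C_33 = (0.70)(0.75) − (-0.25)(-0.45) = 0.4125
det(I−A) = Σ_j (I−A)_1j·C_1j = (0.70)(0.6450) + (-0.25)(0.4200) + (-0.20)(0.2475) = 0.2970
adj(I−A) = Cᵀ =
  [ 0.6450   0.2850   0.1750]
  [ 0.4200   0.6000   0.1600]
  [ 0.2475   0.2475   0.4125]
(I − A)⁻¹ = adj(I−A) / det(I−A) ≈
  [   2.1717     0.9596     0.5892]
  [   1.4141     2.0202     0.5387]
  [   0.8333     0.8333     1.3889]
First solve x = (I − A)⁻¹ d = adj(I−A)·d / det(I−A); in particular x_1 = (0.6450·150 + 0.2850·290 + 0.1750·110) / 0.2970 = 198.65 / 0.2970 ≈ 668.8552.
Intermediate flow from 1 to 1: z_11 = a_11 · x_1 = 0.30 × 198.65 / 0.2970 = 59.595 / 0.2970 ≈ 200.66.

z_11 = 200.66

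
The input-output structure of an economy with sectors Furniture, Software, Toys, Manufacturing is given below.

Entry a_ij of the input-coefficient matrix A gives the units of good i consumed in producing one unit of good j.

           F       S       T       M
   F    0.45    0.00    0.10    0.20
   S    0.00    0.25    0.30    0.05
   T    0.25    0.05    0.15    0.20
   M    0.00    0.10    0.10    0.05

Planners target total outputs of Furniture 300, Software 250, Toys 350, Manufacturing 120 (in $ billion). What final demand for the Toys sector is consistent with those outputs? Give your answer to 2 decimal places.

I − A =
  [   0.55     0.00    -0.10    -0.20]
  [   0.00     0.75    -0.30    -0.05]
  [  -0.25    -0.05     0.85    -0.20]
  [   0.00    -0.10    -0.10     0.95]
d = (I − A) x:
  d_F = (+0.55)·300 + (+0.00)·250 + (-0.10)·350 + (-0.20)·120 = 106.00
  d_S = (+0.00)·300 + (+0.75)·250 + (-0.30)·350 + (-0.05)·120 = 76.50
  d_T = (-0.25)·300 + (-0.05)·250 + (+0.85)·350 + (-0.20)·120 = 186.00
  d_M = (+0.00)·300 + (-0.10)·250 + (-0.10)·350 + (+0.95)·120 = 54.00

d_T = 186.00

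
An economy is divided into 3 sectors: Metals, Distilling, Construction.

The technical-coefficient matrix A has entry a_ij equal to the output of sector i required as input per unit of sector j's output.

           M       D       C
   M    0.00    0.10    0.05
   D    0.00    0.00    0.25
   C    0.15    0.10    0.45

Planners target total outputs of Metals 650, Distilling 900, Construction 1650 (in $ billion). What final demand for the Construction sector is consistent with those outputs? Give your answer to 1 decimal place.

d_C = 720.0

I − A =
  [   1.00    -0.10    -0.05]
  [   0.00     1.00    -0.25]
  [  -0.15    -0.10     0.55]
d = (I − A) x:
  d_M = (+1.00)·650 + (-0.10)·900 + (-0.05)·1650 = 477.5
  d_D = (+0.00)·650 + (+1.00)·900 + (-0.25)·1650 = 487.5
  d_C = (-0.15)·650 + (-0.10)·900 + (+0.55)·1650 = 720.0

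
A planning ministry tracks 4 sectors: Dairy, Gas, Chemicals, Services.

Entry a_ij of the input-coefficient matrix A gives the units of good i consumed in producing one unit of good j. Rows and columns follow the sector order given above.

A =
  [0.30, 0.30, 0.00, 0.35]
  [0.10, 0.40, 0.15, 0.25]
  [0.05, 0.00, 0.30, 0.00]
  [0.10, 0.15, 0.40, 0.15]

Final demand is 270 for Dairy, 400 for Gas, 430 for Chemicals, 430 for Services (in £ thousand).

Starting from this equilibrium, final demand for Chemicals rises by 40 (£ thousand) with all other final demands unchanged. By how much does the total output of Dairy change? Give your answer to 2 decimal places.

I − A =
  [   0.70    -0.30     0.00    -0.35]
  [  -0.10     0.60    -0.15    -0.25]
  [  -0.05     0.00     0.70     0.00]
  [  -0.10    -0.15    -0.40     0.85]
Compute the cofactors C_ij = (−1)^(i+j)·(3×3 minor ij) of I−A; the adjugate is their transpose:
adj(I−A) = Cᵀ =
  [ 0.330750   0.215250   0.160125   0.199500]
  [ 0.088375   0.385000   0.168000   0.149625]
  [ 0.023625   0.015375   0.271500   0.014250]
  [ 0.065625   0.100500   0.176250   0.270750]
det(I−A) = Σ_j (I−A)_1j·C_1j = (0.70)(0.330750) + (-0.30)(0.088375) + (0.00)(0.023625) + (-0.35)(0.065625) = 0.18204375
(I − A)⁻¹ = adj(I−A) / det(I−A) ≈
  [   1.8169     1.1824     0.8796     1.0959]
  [   0.4855     2.1149     0.9229     0.8219]
  [   0.1298     0.0845     1.4914     0.0783]
  [   0.3605     0.5521     0.9682     1.4873]
Δx = (I − A)⁻¹ Δd with Δd having +40 in the Chemicals component and 0 elsewhere.
So Δx_D = L_DC · (+40), where L_DC = adj(I−A)_DC / det(I−A) = 0.160125 / 0.18204375.
Δx_D = 0.160125 × (+40) / 0.18204375 = 6.405 / 0.18204375 ≈ 35.18.

Δx_D = 35.18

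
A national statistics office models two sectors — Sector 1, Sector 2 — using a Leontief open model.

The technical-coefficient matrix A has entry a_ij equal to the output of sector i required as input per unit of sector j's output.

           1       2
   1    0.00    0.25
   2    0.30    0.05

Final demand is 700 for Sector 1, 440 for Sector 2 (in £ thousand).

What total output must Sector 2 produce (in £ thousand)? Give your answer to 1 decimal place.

I − A =
  [   1.00    -0.25]
  [  -0.30     0.95]
det(I−A) = (1.00)(0.95) − (-0.25)(-0.30) = 0.8750
adj(I−A) = [[0.95, 0.25], [0.30, 1.00]]
(I − A)⁻¹ = adj(I−A) / det(I−A) ≈
  [   1.0857     0.2857]
  [   0.3429     1.1429]
x = (I − A)⁻¹ d = adj(I−A)·d / det(I−A), with det(I−A) = 0.8750:
  x_1 = (0.95·700 + 0.25·440) / 0.8750 = 775.00 / 0.8750 ≈ 885.7
  x_2 = (0.30·700 + 1.00·440) / 0.8750 = 650.00 / 0.8750 ≈ 742.9

x_2 = 742.9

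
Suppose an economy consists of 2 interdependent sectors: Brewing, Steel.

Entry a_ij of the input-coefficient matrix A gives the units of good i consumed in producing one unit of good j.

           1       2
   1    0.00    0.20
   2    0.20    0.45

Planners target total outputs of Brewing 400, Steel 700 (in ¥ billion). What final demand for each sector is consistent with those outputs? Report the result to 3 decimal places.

I − A =
  [   1.00    -0.20]
  [  -0.20     0.55]
d = (I − A) x:
  d_1 = (+1.00)·400 + (-0.20)·700 = 260.000
  d_2 = (-0.20)·400 + (+0.55)·700 = 305.000

d_1 = 260.000, d_2 = 305.000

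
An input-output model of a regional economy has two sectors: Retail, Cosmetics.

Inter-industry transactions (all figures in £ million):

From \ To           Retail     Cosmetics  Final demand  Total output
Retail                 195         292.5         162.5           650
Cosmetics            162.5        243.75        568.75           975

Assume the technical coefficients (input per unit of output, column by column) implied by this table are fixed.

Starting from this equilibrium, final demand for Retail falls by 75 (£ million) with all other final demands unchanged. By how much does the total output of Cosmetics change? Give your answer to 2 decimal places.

Technical coefficients a_ij = z_ij / X_j:
  a_11 = 195/650 = 0.30, a_21 = 162.5/650 = 0.25
  a_12 = 292.5/975 = 0.30, a_22 = 243.75/975 = 0.25
I − A =
  [   0.70    -0.30]
  [  -0.25     0.75]
det(I−A) = (0.70)(0.75) − (-0.30)(-0.25) = 0.4500
adj(I−A) = [[0.75, 0.30], [0.25, 0.70]]
(I − A)⁻¹ = adj(I−A) / det(I−A) ≈
  [   1.6667     0.6667]
  [   0.5556     1.5556]
Δx = (I − A)⁻¹ Δd with Δd having -75 in the Retail component and 0 elsewhere.
So Δx_2 = L_21 · (-75), where L_21 = adj(I−A)_21 / det(I−A) = 0.25 / 0.4500.
Δx_2 = 0.25 × (-75) / 0.4500 = -18.75 / 0.4500 ≈ -41.67.

Δx_2 = -41.67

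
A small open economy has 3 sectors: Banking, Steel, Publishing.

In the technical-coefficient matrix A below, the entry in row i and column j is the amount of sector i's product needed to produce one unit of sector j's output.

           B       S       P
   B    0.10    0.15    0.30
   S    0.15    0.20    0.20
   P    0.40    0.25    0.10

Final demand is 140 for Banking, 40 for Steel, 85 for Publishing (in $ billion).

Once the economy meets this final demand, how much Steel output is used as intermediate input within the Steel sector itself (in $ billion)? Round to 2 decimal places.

z_SS = 33.15

I − A =
  [   0.90    -0.15    -0.30]
  [  -0.15     0.80    -0.20]
  [  -0.40    -0.25     0.90]
Cofactors of I−A, C_ij = (−1)^(i+j)·(minor ij) (rows/columns in the sector order above):
  C_11 = (0.80)(0.90) − (-0.20)(-0.25) = 0.6700
  C_12 = −[(-0.15)(0.90) − (-0.20)(-0.40)] = 0.2150
  C_13 = (-0.15)(-0.25) − (0.80)(-0.40) = 0.3575
  C_21 = −[(-0.15)(0.90) − (-0.30)(-0.25)] = 0.2100
  C_22 = (0.90)(0.90) − (-0.30)(-0.40) = 0.6900
  C_23 = −[(0.90)(-0.25) − (-0.15)(-0.40)] = 0.2850
  C_31 = (-0.15)(-0.20) − (-0.30)(0.80) = 0.2700
  C_32 = −[(0.90)(-0.20) − (-0.30)(-0.15)] = 0.2250
  C_33 = (0.90)(0.80) − (-0.15)(-0.15) = 0.6975
det(I−A) = Σ_j (I−A)_1j·C_1j = (0.90)(0.6700) + (-0.15)(0.2150) + (-0.30)(0.3575) = 0.4635
adj(I−A) = Cᵀ =
  [ 0.6700   0.2100   0.2700]
  [ 0.2150   0.6900   0.2250]
  [ 0.3575   0.2850   0.6975]
(I − A)⁻¹ = adj(I−A) / det(I−A) ≈
  [   1.4455     0.4531     0.5825]
  [   0.4639     1.4887     0.4854]
  [   0.7713     0.6149     1.5049]
First solve x = (I − A)⁻¹ d = adj(I−A)·d / det(I−A); in particular x_S = (0.2150·140 + 0.6900·40 + 0.2250·85) / 0.4635 = 76.825 / 0.4635 ≈ 165.7497.
Intermediate flow from S to S: z_SS = a_SS · x_S = 0.20 × 76.825 / 0.4635 = 15.365 / 0.4635 ≈ 33.15.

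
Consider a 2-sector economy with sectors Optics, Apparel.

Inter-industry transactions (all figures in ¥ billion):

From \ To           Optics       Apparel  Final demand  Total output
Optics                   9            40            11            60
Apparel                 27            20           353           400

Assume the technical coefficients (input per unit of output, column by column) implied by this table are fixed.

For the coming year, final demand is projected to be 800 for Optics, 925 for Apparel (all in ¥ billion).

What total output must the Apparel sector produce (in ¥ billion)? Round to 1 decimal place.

Technical coefficients a_ij = z_ij / X_j:
  a_OO = 9/60 = 0.15, a_AO = 27/60 = 0.45
  a_OA = 40/400 = 0.10, a_AA = 20/400 = 0.05
I − A =
  [   0.85    -0.10]
  [  -0.45     0.95]
det(I−A) = (0.85)(0.95) − (-0.10)(-0.45) = 0.7625
adj(I−A) = [[0.95, 0.10], [0.45, 0.85]]
(I − A)⁻¹ = adj(I−A) / det(I−A) ≈
  [   1.2459     0.1311]
  [   0.5902     1.1148]
x = (I − A)⁻¹ d = adj(I−A)·d / det(I−A), with det(I−A) = 0.7625:
  x_O = (0.95·800 + 0.10·925) / 0.7625 = 852.50 / 0.7625 ≈ 1118.0
  x_A = (0.45·800 + 0.85·925) / 0.7625 = 1146.25 / 0.7625 ≈ 1503.3

x_A = 1503.3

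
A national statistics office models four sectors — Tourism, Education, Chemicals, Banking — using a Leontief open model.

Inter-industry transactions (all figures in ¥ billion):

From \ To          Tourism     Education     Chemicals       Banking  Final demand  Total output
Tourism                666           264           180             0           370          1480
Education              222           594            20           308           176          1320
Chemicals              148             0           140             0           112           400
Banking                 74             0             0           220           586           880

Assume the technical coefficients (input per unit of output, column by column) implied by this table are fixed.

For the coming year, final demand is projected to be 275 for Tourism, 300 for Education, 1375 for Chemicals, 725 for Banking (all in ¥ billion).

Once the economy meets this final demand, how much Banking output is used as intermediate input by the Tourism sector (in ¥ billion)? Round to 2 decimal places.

z_BT = 180.45

Technical coefficients a_ij = z_ij / X_j:
  a_TT = 666/1480 = 0.45, a_ET = 222/1480 = 0.15, a_CT = 148/1480 = 0.10, a_BT = 74/1480 = 0.05
  a_TE = 264/1320 = 0.20, a_EE = 594/1320 = 0.45, a_CE = 0/1320 = 0.00, a_BE = 0/1320 = 0.00
  a_TC = 180/400 = 0.45, a_EC = 20/400 = 0.05, a_CC = 140/400 = 0.35, a_BC = 0/400 = 0.00
  a_TB = 0/880 = 0.00, a_EB = 308/880 = 0.35, a_CB = 0/880 = 0.00, a_BB = 220/880 = 0.25
I − A =
  [   0.55    -0.20    -0.45     0.00]
  [  -0.15     0.55    -0.05    -0.35]
  [  -0.10     0.00     0.65     0.00]
  [  -0.05     0.00     0.00     0.75]
Compute the cofactors C_ij = (−1)^(i+j)·(3×3 minor ij) of I−A; the adjugate is their transpose:
adj(I−A) = Cᵀ =
  [ 0.268125   0.097500   0.193125   0.045500]
  [ 0.088250   0.234375   0.079125   0.109375]
  [ 0.041250   0.015000   0.200875   0.007000]
  [ 0.017875   0.006500   0.012875   0.151375]
det(I−A) = Σ_j (I−A)_1j·C_1j = (0.55)(0.268125) + (-0.20)(0.088250) + (-0.45)(0.041250) + (0.00)(0.017875) = 0.11125625
(I − A)⁻¹ = adj(I−A) / det(I−A) ≈
  [   2.4100     0.8764     1.7359     0.4090]
  [   0.7932     2.1066     0.7112     0.9831]
  [   0.3708     0.1348     1.8055     0.0629]
  [   0.1607     0.0584     0.1157     1.3606]
First solve x = (I − A)⁻¹ d = adj(I−A)·d / det(I−A); in particular x_T = (0.268125·275 + 0.097500·300 + 0.193125·1375 + 0.045500·725) / 0.11125625 = 401.51875 / 0.11125625 ≈ 3608.9546.
Intermediate flow from B to T: z_BT = a_BT · x_T = 0.05 × 401.51875 / 0.11125625 = 20.0759375 / 0.11125625 ≈ 180.45.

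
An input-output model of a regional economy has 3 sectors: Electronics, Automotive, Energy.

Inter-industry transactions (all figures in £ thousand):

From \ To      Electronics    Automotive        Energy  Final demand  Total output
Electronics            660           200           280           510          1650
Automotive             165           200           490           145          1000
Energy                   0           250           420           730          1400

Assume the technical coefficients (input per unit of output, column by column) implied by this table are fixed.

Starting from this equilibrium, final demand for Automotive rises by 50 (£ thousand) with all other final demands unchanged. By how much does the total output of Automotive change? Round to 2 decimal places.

Technical coefficients a_ij = z_ij / X_j:
  a_11 = 660/1650 = 0.40, a_21 = 165/1650 = 0.10, a_31 = 0/1650 = 0.00
  a_12 = 200/1000 = 0.20, a_22 = 200/1000 = 0.20, a_32 = 250/1000 = 0.25
  a_13 = 280/1400 = 0.20, a_23 = 490/1400 = 0.35, a_33 = 420/1400 = 0.30
I − A =
  [   0.60    -0.20    -0.20]
  [  -0.10     0.80    -0.35]
  [   0.00    -0.25     0.70]
Cofactors of I−A, C_ij = (−1)^(i+j)·(minor ij) (rows/columns in the sector order above):
  C_11 = (0.80)(0.70) − (-0.35)(-0.25) = 0.4725
  C_12 = −[(-0.10)(0.70) − (-0.35)(0.00)] = 0.0700
  C_13 = (-0.10)(-0.25) − (0.80)(0.00) = 0.0250
  C_21 = −[(-0.20)(0.70) − (-0.20)(-0.25)] = 0.1900
  C_22 = (0.60)(0.70) − (-0.20)(0.00) = 0.4200
  C_23 = −[(0.60)(-0.25) − (-0.20)(0.00)] = 0.1500
  C_31 = (-0.20)(-0.35) − (-0.20)(0.80) = 0.2300
  C_32 = −[(0.60)(-0.35) − (-0.20)(-0.10)] = 0.2300
  C_33 = (0.60)(0.80) − (-0.20)(-0.10) = 0.4600
det(I−A) = Σ_j (I−A)_1j·C_1j = (0.60)(0.4725) + (-0.20)(0.0700) + (-0.20)(0.0250) = 0.2645
adj(I−A) = Cᵀ =
  [ 0.4725   0.1900   0.2300]
  [ 0.0700   0.4200   0.2300]
  [ 0.0250   0.1500   0.4600]
(I − A)⁻¹ = adj(I−A) / det(I−A) ≈
  [   1.7864     0.7183     0.8696]
  [   0.2647     1.5879     0.8696]
  [   0.0945     0.5671     1.7391]
Δx = (I − A)⁻¹ Δd with Δd having +50 in the Automotive component and 0 elsewhere.
So Δx_2 = L_22 · (+50), where L_22 = adj(I−A)_22 / det(I−A) = 0.4200 / 0.2645.
Δx_2 = 0.4200 × (+50) / 0.2645 = 21.00 / 0.2645 ≈ 79.40.

Δx_2 = 79.40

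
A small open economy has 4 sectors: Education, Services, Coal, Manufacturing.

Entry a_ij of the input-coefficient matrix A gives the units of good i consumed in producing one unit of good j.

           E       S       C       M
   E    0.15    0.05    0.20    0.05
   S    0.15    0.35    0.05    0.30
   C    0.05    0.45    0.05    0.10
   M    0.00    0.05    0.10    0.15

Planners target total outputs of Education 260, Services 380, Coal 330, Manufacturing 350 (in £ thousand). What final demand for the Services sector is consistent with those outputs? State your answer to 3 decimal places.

I − A =
  [   0.85    -0.05    -0.20    -0.05]
  [  -0.15     0.65    -0.05    -0.30]
  [  -0.05    -0.45     0.95    -0.10]
  [   0.00    -0.05    -0.10     0.85]
d = (I − A) x:
  d_E = (+0.85)·260 + (-0.05)·380 + (-0.20)·330 + (-0.05)·350 = 118.500
  d_S = (-0.15)·260 + (+0.65)·380 + (-0.05)·330 + (-0.30)·350 = 86.500
  d_C = (-0.05)·260 + (-0.45)·380 + (+0.95)·330 + (-0.10)·350 = 94.500
  d_M = (+0.00)·260 + (-0.05)·380 + (-0.10)·330 + (+0.85)·350 = 245.500

d_S = 86.500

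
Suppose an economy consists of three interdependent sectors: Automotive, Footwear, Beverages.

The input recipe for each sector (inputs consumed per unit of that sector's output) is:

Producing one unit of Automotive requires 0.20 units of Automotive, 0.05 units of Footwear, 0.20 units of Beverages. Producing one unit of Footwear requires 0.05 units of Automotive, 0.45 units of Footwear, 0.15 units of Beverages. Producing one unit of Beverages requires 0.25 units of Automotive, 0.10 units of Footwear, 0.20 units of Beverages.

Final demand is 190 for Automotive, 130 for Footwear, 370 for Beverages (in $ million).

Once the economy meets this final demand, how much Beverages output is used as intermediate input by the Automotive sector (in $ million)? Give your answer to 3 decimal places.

I − A =
  [   0.80    -0.05    -0.25]
  [  -0.05     0.55    -0.10]
  [  -0.20    -0.15     0.80]
Cofactors of I−A, C_ij = (−1)^(i+j)·(minor ij) (rows/columns in the sector order above):
  C_11 = (0.55)(0.80) − (-0.10)(-0.15) = 0.4250
  C_12 = −[(-0.05)(0.80) − (-0.10)(-0.20)] = 0.0600
  C_13 = (-0.05)(-0.15) − (0.55)(-0.20) = 0.1175
  C_21 = −[(-0.05)(0.80) − (-0.25)(-0.15)] = 0.0775
  C_22 = (0.80)(0.80) − (-0.25)(-0.20) = 0.5900
  C_23 = −[(0.80)(-0.15) − (-0.05)(-0.20)] = 0.1300
  C_31 = (-0.05)(-0.10) − (-0.25)(0.55) = 0.1425
  C_32 = −[(0.80)(-0.10) − (-0.25)(-0.05)] = 0.0925
  C_33 = (0.80)(0.55) − (-0.05)(-0.05) = 0.4375
det(I−A) = Σ_j (I−A)_1j·C_1j = (0.80)(0.4250) + (-0.05)(0.0600) + (-0.25)(0.1175) = 0.307625
adj(I−A) = Cᵀ =
  [ 0.4250   0.0775   0.1425]
  [ 0.0600   0.5900   0.0925]
  [ 0.1175   0.1300   0.4375]
(I − A)⁻¹ = adj(I−A) / det(I−A) ≈
  [   1.3816     0.2519     0.4632]
  [   0.1950     1.9179     0.3007]
  [   0.3820     0.4226     1.4222]
First solve x = (I − A)⁻¹ d = adj(I−A)·d / det(I−A); in particular x_A = (0.4250·190 + 0.0775·130 + 0.1425·370) / 0.307625 = 143.55 / 0.307625 ≈ 466.63958.
Intermediate flow from B to A: z_BA = a_BA · x_A = 0.20 × 143.55 / 0.307625 = 28.71 / 0.307625 ≈ 93.328.

z_BA = 93.328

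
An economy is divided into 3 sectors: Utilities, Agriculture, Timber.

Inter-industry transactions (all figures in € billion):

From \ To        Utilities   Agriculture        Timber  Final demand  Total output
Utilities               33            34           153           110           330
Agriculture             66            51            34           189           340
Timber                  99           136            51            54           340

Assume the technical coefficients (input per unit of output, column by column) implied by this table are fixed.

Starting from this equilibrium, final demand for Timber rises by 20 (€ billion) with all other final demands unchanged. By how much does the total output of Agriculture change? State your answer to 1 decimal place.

Δx_2 = 8.1

Technical coefficients a_ij = z_ij / X_j:
  a_11 = 33/330 = 0.10, a_21 = 66/330 = 0.20, a_31 = 99/330 = 0.30
  a_12 = 34/340 = 0.10, a_22 = 51/340 = 0.15, a_32 = 136/340 = 0.40
  a_13 = 153/340 = 0.45, a_23 = 34/340 = 0.10, a_33 = 51/340 = 0.15
I − A =
  [   0.90    -0.10    -0.45]
  [  -0.20     0.85    -0.10]
  [  -0.30    -0.40     0.85]
Cofactors of I−A, C_ij = (−1)^(i+j)·(minor ij) (rows/columns in the sector order above):
  C_11 = (0.85)(0.85) − (-0.10)(-0.40) = 0.6825
  C_12 = −[(-0.20)(0.85) − (-0.10)(-0.30)] = 0.2000
  C_13 = (-0.20)(-0.40) − (0.85)(-0.30) = 0.3350
  C_21 = −[(-0.10)(0.85) − (-0.45)(-0.40)] = 0.2650
  C_22 = (0.90)(0.85) − (-0.45)(-0.30) = 0.6300
  C_23 = −[(0.90)(-0.40) − (-0.10)(-0.30)] = 0.3900
  C_31 = (-0.10)(-0.10) − (-0.45)(0.85) = 0.3925
  C_32 = −[(0.90)(-0.10) − (-0.45)(-0.20)] = 0.1800
  C_33 = (0.90)(0.85) − (-0.10)(-0.20) = 0.7450
det(I−A) = Σ_j (I−A)_1j·C_1j = (0.90)(0.6825) + (-0.10)(0.2000) + (-0.45)(0.3350) = 0.4435
adj(I−A) = Cᵀ =
  [ 0.6825   0.2650   0.3925]
  [ 0.2000   0.6300   0.1800]
  [ 0.3350   0.3900   0.7450]
(I − A)⁻¹ = adj(I−A) / det(I−A) ≈
  [   1.5389     0.5975     0.8850]
  [   0.4510     1.4205     0.4059]
  [   0.7554     0.8794     1.6798]
Δx = (I − A)⁻¹ Δd with Δd having +20 in the Timber component and 0 elsewhere.
So Δx_2 = L_23 · (+20), where L_23 = adj(I−A)_23 / det(I−A) = 0.1800 / 0.4435.
Δx_2 = 0.1800 × (+20) / 0.4435 = 3.60 / 0.4435 ≈ 8.1.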